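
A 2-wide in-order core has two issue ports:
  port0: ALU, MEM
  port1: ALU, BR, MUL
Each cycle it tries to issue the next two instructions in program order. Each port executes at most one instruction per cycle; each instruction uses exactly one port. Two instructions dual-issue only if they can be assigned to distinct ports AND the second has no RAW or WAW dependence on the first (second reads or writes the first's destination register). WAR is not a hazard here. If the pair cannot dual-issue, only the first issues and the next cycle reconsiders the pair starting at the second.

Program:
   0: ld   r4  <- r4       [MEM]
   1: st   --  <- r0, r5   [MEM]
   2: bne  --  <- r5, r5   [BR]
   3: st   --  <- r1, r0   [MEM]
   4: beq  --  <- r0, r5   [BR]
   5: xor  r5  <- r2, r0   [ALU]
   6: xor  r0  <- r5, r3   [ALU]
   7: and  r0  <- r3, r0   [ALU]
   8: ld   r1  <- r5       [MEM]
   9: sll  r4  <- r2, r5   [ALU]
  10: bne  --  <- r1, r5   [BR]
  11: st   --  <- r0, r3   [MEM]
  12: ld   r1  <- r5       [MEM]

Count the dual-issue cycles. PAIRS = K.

PAIRS = 4

[0] i0  ld.MEM  -- no-port MEM/MEM
[1] i1,i2  st.MEM;bne.BR  -- 2-wide
[2] i3,i4  st.MEM;beq.BR  -- 2-wide
[3] i5  xor.ALU  -- RAW r5
[4] i6  xor.ALU  -- RAW+WAW r0
[5] i7,i8  and.ALU;ld.MEM  -- 2-wide
[6] i9,i10  sll.ALU;bne.BR  -- 2-wide
[7] i11  st.MEM  -- no-port MEM/MEM
[8] i12  ld.MEM  -- tail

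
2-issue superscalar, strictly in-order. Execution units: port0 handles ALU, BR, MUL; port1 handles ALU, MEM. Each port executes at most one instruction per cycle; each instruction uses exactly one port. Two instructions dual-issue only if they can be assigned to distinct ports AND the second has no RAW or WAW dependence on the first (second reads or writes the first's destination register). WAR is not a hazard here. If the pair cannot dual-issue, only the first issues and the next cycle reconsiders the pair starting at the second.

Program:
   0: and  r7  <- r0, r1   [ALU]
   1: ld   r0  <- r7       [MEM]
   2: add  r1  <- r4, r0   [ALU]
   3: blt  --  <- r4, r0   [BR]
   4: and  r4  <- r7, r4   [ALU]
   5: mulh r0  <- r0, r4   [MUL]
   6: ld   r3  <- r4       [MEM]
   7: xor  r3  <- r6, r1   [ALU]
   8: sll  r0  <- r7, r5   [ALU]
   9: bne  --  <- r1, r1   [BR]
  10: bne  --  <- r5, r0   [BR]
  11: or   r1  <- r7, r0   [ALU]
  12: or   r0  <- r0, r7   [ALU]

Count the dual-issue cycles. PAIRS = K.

0. and @i0  | RAW r7
1. ld @i1  | RAW r0
2. add blt @i2&i3  | pair
3. and @i4  | RAW r4
4. mulh ld @i5&i6  | pair
5. xor sll @i7&i8  | pair
6. bne @i9  | no-port BR/BR
7. bne or @i10&i11  | pair
8. or @i12  | tail

PAIRS = 4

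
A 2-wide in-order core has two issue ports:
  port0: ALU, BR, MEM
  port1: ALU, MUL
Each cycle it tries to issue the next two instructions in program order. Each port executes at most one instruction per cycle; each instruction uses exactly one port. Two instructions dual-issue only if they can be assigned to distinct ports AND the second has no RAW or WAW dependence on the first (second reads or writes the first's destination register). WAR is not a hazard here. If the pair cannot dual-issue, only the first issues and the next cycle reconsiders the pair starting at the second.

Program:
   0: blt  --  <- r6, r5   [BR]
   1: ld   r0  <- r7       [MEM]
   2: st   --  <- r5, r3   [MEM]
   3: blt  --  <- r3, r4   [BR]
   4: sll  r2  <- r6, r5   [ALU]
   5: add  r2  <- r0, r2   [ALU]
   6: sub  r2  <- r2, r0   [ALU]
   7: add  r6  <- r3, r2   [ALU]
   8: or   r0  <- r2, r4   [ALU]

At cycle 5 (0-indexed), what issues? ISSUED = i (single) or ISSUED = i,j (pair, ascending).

ISSUED = 6

t=0 i0:blt ; no-port BR/MEM
t=1 i1:ld ; no-port MEM/MEM
t=2 i2:st ; no-port MEM/BR
t=3 i3,i4:blt/sll ; 2-wide
t=4 i5:add ; RAW+WAW r2
t=5 i6:sub ; RAW r2
t=6 i7,i8:add/or ; 2-wide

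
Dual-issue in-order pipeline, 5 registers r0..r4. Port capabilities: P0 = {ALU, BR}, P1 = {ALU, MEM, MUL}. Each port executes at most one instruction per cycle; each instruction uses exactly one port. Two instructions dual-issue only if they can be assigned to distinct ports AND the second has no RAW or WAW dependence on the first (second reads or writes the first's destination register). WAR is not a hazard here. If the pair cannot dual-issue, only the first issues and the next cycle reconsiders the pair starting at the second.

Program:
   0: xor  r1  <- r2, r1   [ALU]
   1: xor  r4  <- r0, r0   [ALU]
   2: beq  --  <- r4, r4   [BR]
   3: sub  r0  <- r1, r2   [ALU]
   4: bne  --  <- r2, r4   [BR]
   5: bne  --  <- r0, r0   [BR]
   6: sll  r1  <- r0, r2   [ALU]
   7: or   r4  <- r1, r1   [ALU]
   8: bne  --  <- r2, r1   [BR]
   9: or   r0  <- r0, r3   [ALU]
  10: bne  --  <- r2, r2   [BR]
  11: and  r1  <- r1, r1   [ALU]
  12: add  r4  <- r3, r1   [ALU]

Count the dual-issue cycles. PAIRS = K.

PAIRS = 5

t=0 i0+i1:xor+xor ; pair
t=1 i2+i3:beq+sub ; pair
t=2 i4:bne ; no-port BR/BR
t=3 i5+i6:bne+sll ; pair
t=4 i7+i8:or+bne ; pair
t=5 i9+i10:or+bne ; pair
t=6 i11:and ; RAW r1
t=7 i12:add ; tail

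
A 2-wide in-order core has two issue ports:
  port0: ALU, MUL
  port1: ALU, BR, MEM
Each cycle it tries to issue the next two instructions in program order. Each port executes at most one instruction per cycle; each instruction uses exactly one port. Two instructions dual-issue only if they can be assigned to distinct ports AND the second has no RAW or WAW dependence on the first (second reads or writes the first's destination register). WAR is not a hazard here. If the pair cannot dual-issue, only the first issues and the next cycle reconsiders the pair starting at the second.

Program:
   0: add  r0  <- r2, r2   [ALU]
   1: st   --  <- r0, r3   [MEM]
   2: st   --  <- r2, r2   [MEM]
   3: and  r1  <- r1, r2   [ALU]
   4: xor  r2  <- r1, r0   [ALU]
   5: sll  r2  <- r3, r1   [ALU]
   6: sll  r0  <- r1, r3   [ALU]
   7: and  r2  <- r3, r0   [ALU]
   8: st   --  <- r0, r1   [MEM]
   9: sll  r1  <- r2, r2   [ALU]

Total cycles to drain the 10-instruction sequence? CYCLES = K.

0. add @i0  | RAW r0
1. st @i1  | no-port MEM/MEM
2. st;and @i2,i3  | pair
3. xor @i4  | WAW r2
4. sll;sll @i5,i6  | pair
5. and;st @i7,i8  | pair
6. sll @i9  | tail

CYCLES = 7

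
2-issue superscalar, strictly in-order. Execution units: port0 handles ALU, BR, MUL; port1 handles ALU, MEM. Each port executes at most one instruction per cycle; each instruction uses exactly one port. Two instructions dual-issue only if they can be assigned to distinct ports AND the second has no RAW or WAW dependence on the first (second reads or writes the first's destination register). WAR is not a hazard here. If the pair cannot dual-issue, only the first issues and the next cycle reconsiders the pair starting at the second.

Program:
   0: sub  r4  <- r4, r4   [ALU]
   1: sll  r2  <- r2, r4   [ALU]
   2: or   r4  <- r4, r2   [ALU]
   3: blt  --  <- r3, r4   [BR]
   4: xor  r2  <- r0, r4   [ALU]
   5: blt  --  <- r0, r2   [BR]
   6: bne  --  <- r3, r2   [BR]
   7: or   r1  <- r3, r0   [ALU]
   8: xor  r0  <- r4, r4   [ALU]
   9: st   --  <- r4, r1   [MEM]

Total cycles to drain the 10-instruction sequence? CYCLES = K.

CYCLES = 7

c0: i0 sub.ALU  RAW r4
c1: i1 sll.ALU  RAW r2
c2: i2 or.ALU  RAW r4
c3: i3+i4 blt.BR/xor.ALU  pair
c4: i5 blt.BR  no-port BR/BR
c5: i6+i7 bne.BR/or.ALU  pair
c6: i8+i9 xor.ALU/st.MEM  pair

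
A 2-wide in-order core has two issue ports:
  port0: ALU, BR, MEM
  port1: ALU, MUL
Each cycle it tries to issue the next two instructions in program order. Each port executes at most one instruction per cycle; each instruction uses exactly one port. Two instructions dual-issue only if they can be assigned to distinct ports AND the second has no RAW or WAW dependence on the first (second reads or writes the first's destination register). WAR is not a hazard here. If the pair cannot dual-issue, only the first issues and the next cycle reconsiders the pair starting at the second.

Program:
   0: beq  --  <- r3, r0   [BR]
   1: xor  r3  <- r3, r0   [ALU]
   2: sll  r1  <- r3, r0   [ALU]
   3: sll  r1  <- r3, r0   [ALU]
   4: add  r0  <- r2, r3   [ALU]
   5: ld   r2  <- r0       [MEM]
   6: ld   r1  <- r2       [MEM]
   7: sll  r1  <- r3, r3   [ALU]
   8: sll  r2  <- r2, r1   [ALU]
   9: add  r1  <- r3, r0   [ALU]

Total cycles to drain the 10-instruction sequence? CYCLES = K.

CYCLES = 7

#0 head=0: beq+xor i0,i1 dual
#1 head=2: sll i2 WAW r1
#2 head=3: sll+add i3,i4 dual
#3 head=5: ld i5 no-port MEM/MEM
#4 head=6: ld i6 WAW r1
#5 head=7: sll i7 RAW r1
#6 head=8: sll+add i8,i9 dual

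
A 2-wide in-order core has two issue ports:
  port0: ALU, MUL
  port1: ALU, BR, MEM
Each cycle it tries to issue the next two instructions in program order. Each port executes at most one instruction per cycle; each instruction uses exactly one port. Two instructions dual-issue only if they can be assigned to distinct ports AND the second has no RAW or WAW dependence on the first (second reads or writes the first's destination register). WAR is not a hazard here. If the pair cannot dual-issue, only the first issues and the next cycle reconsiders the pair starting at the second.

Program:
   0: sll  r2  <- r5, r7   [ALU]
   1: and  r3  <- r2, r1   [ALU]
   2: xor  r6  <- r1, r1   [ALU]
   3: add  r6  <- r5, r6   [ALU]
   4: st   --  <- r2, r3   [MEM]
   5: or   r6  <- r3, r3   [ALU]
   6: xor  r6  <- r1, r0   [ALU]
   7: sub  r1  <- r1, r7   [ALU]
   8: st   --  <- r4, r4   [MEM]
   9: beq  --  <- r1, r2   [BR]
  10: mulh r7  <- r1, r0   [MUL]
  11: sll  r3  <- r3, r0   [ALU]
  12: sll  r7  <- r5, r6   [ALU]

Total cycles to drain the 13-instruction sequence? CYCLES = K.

0. sll.ALU @i0  | RAW r2
1. and.ALU+xor.ALU @i1,i2  | 2-wide
2. add.ALU+st.MEM @i3,i4  | 2-wide
3. or.ALU @i5  | WAW r6
4. xor.ALU+sub.ALU @i6,i7  | 2-wide
5. st.MEM @i8  | no-port MEM/BR
6. beq.BR+mulh.MUL @i9,i10  | 2-wide
7. sll.ALU+sll.ALU @i11,i12  | 2-wide

CYCLES = 8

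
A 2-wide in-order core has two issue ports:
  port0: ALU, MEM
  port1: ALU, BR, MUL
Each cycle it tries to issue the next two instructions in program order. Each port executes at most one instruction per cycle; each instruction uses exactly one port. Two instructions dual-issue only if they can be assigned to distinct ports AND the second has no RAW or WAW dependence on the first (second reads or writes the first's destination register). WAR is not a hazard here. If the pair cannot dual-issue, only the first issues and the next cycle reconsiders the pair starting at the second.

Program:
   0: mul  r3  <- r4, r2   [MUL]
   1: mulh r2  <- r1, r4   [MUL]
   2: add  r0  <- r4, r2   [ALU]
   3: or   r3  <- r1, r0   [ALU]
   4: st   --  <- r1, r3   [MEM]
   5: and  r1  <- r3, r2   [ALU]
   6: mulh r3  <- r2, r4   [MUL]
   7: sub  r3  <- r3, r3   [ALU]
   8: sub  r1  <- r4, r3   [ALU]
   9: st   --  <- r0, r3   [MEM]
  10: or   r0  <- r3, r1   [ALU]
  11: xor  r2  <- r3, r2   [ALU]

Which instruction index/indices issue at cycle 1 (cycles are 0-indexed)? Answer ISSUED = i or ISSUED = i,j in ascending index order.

0. mul @i0  | no-port MUL/MUL
1. mulh @i1  | RAW r2
2. add @i2  | RAW r0
3. or @i3  | RAW r3
4. st and @i4+i5  | 2-wide
5. mulh @i6  | RAW+WAW r3
6. sub @i7  | RAW r3
7. sub st @i8+i9  | 2-wide
8. or xor @i10+i11  | 2-wide

ISSUED = 1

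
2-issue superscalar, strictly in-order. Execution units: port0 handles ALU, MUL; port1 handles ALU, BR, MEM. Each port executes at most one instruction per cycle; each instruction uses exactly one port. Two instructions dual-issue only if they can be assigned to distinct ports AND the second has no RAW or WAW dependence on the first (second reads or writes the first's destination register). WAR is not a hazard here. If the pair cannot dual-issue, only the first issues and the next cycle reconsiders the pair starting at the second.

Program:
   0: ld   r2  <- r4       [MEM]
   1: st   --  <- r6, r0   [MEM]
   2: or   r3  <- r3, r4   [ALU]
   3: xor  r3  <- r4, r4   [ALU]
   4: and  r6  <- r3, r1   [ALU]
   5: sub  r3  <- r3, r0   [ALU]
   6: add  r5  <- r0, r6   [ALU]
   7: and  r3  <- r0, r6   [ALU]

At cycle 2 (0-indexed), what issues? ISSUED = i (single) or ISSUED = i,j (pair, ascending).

ISSUED = 3

  cy0 -> i0 (ld.MEM) no-port MEM/MEM
  cy1 -> i1,i2 (st.MEM or.ALU) dual
  cy2 -> i3 (xor.ALU) RAW r3
  cy3 -> i4,i5 (and.ALU sub.ALU) dual
  cy4 -> i6,i7 (add.ALU and.ALU) dual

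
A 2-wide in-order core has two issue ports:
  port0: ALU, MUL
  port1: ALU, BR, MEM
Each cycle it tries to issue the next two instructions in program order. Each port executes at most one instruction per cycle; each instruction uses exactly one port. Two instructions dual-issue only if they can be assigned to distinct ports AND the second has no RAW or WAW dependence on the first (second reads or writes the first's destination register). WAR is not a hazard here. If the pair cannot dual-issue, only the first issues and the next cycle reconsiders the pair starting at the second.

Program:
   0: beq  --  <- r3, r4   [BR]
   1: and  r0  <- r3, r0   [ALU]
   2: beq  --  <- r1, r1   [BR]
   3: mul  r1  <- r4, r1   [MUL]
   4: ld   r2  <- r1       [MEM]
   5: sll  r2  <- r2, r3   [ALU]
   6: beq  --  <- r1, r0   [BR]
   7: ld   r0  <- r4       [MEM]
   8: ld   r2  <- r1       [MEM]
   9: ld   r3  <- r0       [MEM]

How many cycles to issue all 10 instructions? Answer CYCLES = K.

CYCLES = 7

#0 head=0: beq.BR+and.ALU i0&i1 dual
#1 head=2: beq.BR+mul.MUL i2&i3 dual
#2 head=4: ld.MEM i4 RAW+WAW r2
#3 head=5: sll.ALU+beq.BR i5&i6 dual
#4 head=7: ld.MEM i7 no-port MEM/MEM
#5 head=8: ld.MEM i8 no-port MEM/MEM
#6 head=9: ld.MEM i9 tail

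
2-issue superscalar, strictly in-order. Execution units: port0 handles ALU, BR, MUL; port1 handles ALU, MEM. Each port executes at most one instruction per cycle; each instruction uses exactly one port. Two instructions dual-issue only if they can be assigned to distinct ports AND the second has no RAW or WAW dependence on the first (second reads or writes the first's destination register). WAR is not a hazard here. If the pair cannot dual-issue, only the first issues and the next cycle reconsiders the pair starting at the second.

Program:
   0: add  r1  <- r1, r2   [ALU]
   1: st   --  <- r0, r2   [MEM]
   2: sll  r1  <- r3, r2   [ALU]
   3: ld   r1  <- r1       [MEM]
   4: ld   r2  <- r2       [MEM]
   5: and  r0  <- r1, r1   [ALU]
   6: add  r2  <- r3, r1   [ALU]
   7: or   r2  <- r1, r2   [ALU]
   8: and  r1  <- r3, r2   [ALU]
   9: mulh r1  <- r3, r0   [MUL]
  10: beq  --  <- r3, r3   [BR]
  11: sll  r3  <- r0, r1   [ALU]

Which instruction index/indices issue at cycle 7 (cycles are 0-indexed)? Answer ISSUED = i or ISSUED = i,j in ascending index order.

  cy0 -> i0+i1 (add st) pair
  cy1 -> i2 (sll) RAW+WAW r1
  cy2 -> i3 (ld) no-port MEM/MEM
  cy3 -> i4+i5 (ld and) pair
  cy4 -> i6 (add) RAW+WAW r2
  cy5 -> i7 (or) RAW r2
  cy6 -> i8 (and) WAW r1
  cy7 -> i9 (mulh) no-port MUL/BR
  cy8 -> i10+i11 (beq sll) pair

ISSUED = 9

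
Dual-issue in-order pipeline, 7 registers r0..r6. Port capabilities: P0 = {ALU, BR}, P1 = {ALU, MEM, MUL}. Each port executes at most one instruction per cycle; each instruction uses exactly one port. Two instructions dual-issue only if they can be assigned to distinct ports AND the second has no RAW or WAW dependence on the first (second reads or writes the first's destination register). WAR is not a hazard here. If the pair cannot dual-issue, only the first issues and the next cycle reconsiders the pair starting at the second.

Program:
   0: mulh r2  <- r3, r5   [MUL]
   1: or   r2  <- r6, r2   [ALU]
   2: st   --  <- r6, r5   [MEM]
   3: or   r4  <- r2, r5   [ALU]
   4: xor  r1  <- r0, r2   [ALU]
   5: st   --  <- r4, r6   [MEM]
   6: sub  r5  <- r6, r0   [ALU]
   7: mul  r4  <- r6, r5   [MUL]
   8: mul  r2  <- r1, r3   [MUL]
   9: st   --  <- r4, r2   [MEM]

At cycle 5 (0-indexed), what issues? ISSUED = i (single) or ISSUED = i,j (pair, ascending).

ISSUED = 8

  cy0 -> i0 (mulh.MUL) RAW+WAW r2
  cy1 -> i1+i2 (or.ALU/st.MEM) pair
  cy2 -> i3+i4 (or.ALU/xor.ALU) pair
  cy3 -> i5+i6 (st.MEM/sub.ALU) pair
  cy4 -> i7 (mul.MUL) no-port MUL/MUL
  cy5 -> i8 (mul.MUL) no-port MUL/MEM
  cy6 -> i9 (st.MEM) tail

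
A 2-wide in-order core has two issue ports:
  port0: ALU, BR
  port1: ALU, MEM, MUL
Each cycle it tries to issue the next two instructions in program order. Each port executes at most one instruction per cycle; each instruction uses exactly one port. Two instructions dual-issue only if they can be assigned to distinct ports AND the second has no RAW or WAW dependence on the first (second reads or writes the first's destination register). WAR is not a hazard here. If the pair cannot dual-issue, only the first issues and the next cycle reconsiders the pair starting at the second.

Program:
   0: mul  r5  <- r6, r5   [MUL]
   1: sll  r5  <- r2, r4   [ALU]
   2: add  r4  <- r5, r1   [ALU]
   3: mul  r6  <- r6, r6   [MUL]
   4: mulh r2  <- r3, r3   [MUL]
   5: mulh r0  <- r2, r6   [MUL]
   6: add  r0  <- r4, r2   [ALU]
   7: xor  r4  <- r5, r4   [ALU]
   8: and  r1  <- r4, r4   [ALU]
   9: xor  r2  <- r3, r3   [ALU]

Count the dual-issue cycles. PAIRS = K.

#0 head=0: mul i0 WAW r5
#1 head=1: sll i1 RAW r5
#2 head=2: add;mul i2/i3 2-wide
#3 head=4: mulh i4 no-port MUL/MUL
#4 head=5: mulh i5 WAW r0
#5 head=6: add;xor i6/i7 2-wide
#6 head=8: and;xor i8/i9 2-wide

PAIRS = 3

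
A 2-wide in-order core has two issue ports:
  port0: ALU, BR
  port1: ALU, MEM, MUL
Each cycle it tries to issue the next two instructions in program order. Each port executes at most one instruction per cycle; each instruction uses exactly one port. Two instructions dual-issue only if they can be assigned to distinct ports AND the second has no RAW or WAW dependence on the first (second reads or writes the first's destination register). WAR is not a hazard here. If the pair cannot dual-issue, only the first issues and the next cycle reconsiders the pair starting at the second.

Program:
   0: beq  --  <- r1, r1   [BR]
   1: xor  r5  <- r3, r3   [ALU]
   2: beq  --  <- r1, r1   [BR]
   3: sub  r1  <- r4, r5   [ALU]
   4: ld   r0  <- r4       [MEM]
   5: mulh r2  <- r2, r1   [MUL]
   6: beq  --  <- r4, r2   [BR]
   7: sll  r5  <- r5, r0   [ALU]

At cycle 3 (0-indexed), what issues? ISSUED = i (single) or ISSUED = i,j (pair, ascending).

[0] i0/i1  beq/xor  -- dual
[1] i2/i3  beq/sub  -- dual
[2] i4  ld  -- no-port MEM/MUL
[3] i5  mulh  -- RAW r2
[4] i6/i7  beq/sll  -- dual

ISSUED = 5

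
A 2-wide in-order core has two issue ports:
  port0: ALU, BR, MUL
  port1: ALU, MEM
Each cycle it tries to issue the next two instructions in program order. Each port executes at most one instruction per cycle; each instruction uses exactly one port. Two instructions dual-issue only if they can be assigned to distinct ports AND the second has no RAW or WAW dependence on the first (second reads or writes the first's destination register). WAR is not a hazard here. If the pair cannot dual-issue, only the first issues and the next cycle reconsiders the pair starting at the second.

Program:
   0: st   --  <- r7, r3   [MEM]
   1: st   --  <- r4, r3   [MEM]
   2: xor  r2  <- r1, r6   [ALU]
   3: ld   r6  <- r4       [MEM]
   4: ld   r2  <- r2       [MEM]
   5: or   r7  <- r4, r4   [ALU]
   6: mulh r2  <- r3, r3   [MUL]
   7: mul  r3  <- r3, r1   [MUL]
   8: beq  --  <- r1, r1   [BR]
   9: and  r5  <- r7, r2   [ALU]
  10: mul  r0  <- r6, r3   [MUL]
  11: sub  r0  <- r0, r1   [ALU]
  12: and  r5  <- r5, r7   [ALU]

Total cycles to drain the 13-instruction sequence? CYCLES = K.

t=0 i0:st.MEM ; no-port MEM/MEM
t=1 i1,i2:st.MEM/xor.ALU ; 2-wide
t=2 i3:ld.MEM ; no-port MEM/MEM
t=3 i4,i5:ld.MEM/or.ALU ; 2-wide
t=4 i6:mulh.MUL ; no-port MUL/MUL
t=5 i7:mul.MUL ; no-port MUL/BR
t=6 i8,i9:beq.BR/and.ALU ; 2-wide
t=7 i10:mul.MUL ; RAW+WAW r0
t=8 i11,i12:sub.ALU/and.ALU ; 2-wide

CYCLES = 9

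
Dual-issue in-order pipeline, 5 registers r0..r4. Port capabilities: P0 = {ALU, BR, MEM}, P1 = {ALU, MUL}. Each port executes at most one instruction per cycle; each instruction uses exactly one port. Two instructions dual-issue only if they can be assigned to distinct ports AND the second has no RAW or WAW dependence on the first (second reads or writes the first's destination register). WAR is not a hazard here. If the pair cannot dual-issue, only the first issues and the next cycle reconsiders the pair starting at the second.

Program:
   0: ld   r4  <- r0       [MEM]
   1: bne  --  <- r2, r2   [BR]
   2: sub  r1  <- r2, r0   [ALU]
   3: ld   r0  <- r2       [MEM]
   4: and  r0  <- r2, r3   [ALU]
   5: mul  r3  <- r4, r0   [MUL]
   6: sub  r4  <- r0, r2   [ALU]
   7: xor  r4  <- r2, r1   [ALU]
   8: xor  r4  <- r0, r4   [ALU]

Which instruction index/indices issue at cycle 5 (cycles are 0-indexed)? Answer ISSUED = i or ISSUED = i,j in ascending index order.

#0 head=0: ld i0 no-port MEM/BR
#1 head=1: bne+sub i1+i2 dual
#2 head=3: ld i3 WAW r0
#3 head=4: and i4 RAW r0
#4 head=5: mul+sub i5+i6 dual
#5 head=7: xor i7 RAW+WAW r4
#6 head=8: xor i8 tail

ISSUED = 7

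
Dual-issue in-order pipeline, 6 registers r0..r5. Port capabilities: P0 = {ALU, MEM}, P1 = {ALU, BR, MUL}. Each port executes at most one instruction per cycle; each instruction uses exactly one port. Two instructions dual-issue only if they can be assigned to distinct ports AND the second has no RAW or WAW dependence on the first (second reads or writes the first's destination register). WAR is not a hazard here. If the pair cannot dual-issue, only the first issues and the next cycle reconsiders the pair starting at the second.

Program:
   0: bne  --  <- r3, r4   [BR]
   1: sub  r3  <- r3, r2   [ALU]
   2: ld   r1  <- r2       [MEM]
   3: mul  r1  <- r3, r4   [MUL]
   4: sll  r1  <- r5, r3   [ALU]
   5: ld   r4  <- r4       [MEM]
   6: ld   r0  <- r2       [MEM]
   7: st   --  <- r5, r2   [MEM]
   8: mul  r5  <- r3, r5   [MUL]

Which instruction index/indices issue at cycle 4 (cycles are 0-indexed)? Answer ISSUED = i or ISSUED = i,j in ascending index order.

ISSUED = 6

  cy0 -> i0,i1 (bne+sub) 2-wide
  cy1 -> i2 (ld) WAW r1
  cy2 -> i3 (mul) WAW r1
  cy3 -> i4,i5 (sll+ld) 2-wide
  cy4 -> i6 (ld) no-port MEM/MEM
  cy5 -> i7,i8 (st+mul) 2-wide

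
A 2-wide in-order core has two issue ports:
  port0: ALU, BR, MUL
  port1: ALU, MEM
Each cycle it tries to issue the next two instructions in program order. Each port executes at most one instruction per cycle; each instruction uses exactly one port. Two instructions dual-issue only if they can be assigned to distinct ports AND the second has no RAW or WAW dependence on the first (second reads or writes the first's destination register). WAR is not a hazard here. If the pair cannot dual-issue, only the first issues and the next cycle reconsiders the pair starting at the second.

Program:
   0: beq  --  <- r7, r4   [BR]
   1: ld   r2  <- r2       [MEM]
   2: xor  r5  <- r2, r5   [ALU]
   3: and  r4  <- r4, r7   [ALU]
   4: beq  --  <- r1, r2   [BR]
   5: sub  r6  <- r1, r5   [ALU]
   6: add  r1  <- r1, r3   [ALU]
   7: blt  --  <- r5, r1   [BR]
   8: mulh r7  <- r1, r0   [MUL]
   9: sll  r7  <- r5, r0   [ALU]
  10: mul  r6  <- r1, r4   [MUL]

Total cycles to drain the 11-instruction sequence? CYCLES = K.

#0 head=0: beq;ld i0&i1 pair
#1 head=2: xor;and i2&i3 pair
#2 head=4: beq;sub i4&i5 pair
#3 head=6: add i6 RAW r1
#4 head=7: blt i7 no-port BR/MUL
#5 head=8: mulh i8 WAW r7
#6 head=9: sll;mul i9&i10 pair

CYCLES = 7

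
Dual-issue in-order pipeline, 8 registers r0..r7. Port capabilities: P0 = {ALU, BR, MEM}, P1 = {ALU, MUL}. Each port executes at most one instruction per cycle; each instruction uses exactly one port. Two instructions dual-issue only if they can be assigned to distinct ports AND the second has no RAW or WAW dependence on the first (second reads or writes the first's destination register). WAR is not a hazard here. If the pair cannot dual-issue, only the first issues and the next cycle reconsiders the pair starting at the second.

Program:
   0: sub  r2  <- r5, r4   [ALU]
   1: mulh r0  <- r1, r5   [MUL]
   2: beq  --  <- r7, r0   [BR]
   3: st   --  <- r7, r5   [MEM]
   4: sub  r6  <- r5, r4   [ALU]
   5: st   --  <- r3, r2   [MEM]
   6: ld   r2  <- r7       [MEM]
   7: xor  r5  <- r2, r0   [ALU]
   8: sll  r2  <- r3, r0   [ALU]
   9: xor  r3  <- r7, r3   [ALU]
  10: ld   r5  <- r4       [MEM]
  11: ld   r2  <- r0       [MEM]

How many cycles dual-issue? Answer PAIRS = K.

PAIRS = 4

0. sub;mulh @i0&i1  | 2-wide
1. beq @i2  | no-port BR/MEM
2. st;sub @i3&i4  | 2-wide
3. st @i5  | no-port MEM/MEM
4. ld @i6  | RAW r2
5. xor;sll @i7&i8  | 2-wide
6. xor;ld @i9&i10  | 2-wide
7. ld @i11  | tail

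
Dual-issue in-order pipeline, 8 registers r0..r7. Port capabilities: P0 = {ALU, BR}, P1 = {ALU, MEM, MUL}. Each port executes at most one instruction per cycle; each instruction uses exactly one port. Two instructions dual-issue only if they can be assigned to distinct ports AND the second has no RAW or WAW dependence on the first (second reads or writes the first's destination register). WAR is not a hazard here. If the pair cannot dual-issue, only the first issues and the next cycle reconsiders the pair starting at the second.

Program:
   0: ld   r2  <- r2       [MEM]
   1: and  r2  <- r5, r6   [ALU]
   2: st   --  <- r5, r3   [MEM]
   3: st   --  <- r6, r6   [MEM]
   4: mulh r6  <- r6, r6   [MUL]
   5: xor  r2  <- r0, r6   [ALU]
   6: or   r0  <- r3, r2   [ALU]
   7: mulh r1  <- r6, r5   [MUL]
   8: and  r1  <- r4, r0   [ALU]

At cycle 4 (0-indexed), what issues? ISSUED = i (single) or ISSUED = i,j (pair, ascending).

ISSUED = 5

0. ld.MEM @i0  | WAW r2
1. and.ALU+st.MEM @i1+i2  | dual
2. st.MEM @i3  | no-port MEM/MUL
3. mulh.MUL @i4  | RAW r6
4. xor.ALU @i5  | RAW r2
5. or.ALU+mulh.MUL @i6+i7  | dual
6. and.ALU @i8  | tail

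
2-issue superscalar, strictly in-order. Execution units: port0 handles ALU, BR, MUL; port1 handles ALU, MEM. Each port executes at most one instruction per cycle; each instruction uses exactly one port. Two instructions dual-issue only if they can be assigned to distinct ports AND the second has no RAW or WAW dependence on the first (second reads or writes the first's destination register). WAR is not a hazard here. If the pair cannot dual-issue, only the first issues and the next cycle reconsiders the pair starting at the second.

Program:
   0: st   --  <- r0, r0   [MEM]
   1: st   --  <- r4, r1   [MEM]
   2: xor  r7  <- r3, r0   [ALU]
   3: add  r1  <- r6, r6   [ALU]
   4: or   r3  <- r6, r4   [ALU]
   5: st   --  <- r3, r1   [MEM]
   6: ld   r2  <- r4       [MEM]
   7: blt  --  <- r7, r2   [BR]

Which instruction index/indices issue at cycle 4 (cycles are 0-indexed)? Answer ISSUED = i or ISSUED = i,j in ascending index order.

  cy0 -> i0 (st) no-port MEM/MEM
  cy1 -> i1,i2 (st/xor) 2-wide
  cy2 -> i3,i4 (add/or) 2-wide
  cy3 -> i5 (st) no-port MEM/MEM
  cy4 -> i6 (ld) RAW r2
  cy5 -> i7 (blt) tail

ISSUED = 6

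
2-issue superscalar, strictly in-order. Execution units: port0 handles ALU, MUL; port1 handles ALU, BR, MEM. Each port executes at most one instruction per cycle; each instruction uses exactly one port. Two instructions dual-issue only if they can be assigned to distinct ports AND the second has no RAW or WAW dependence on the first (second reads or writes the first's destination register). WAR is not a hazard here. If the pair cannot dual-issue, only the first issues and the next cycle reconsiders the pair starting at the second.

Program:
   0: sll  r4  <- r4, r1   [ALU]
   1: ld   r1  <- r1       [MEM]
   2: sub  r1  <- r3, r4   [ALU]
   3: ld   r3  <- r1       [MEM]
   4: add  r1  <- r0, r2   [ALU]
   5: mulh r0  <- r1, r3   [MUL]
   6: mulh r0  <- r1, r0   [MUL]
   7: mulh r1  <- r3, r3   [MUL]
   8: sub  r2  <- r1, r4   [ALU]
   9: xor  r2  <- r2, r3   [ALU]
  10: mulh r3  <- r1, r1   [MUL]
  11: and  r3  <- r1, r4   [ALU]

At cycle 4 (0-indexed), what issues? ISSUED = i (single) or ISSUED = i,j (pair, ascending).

ISSUED = 6

[0] i0+i1  sll/ld  -- pair
[1] i2  sub  -- RAW r1
[2] i3+i4  ld/add  -- pair
[3] i5  mulh  -- no-port MUL/MUL
[4] i6  mulh  -- no-port MUL/MUL
[5] i7  mulh  -- RAW r1
[6] i8  sub  -- RAW+WAW r2
[7] i9+i10  xor/mulh  -- pair
[8] i11  and  -- tail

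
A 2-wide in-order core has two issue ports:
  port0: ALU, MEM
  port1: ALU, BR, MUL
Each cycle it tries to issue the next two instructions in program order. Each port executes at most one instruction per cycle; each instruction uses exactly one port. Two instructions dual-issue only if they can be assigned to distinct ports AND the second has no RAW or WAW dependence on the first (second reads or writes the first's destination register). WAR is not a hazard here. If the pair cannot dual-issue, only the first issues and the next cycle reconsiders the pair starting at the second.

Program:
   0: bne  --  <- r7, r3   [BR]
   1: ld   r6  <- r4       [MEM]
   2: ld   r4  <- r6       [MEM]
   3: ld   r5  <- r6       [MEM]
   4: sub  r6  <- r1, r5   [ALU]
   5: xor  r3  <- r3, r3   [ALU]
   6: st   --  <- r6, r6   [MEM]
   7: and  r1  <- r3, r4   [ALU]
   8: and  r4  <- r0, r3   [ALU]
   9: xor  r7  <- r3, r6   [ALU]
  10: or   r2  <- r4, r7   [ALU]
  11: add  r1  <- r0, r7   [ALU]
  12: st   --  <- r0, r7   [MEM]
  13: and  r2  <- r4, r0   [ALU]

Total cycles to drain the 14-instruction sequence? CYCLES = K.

CYCLES = 8

t=0 i0,i1:bne/ld ; 2-wide
t=1 i2:ld ; no-port MEM/MEM
t=2 i3:ld ; RAW r5
t=3 i4,i5:sub/xor ; 2-wide
t=4 i6,i7:st/and ; 2-wide
t=5 i8,i9:and/xor ; 2-wide
t=6 i10,i11:or/add ; 2-wide
t=7 i12,i13:st/and ; 2-wide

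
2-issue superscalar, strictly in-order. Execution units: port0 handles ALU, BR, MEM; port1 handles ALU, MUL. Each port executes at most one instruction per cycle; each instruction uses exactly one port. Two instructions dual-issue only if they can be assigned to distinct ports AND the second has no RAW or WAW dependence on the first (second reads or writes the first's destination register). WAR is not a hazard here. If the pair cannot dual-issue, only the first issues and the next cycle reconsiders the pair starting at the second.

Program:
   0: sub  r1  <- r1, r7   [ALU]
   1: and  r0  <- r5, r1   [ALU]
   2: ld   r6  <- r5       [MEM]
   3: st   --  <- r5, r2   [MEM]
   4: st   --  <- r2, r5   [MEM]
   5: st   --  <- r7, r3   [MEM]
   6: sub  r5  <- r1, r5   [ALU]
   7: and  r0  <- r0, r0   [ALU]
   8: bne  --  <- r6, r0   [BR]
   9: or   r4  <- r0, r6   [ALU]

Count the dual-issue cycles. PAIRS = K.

PAIRS = 3

c0: i0 sub  RAW r1
c1: i1&i2 and ld  2-wide
c2: i3 st  no-port MEM/MEM
c3: i4 st  no-port MEM/MEM
c4: i5&i6 st sub  2-wide
c5: i7 and  RAW r0
c6: i8&i9 bne or  2-wide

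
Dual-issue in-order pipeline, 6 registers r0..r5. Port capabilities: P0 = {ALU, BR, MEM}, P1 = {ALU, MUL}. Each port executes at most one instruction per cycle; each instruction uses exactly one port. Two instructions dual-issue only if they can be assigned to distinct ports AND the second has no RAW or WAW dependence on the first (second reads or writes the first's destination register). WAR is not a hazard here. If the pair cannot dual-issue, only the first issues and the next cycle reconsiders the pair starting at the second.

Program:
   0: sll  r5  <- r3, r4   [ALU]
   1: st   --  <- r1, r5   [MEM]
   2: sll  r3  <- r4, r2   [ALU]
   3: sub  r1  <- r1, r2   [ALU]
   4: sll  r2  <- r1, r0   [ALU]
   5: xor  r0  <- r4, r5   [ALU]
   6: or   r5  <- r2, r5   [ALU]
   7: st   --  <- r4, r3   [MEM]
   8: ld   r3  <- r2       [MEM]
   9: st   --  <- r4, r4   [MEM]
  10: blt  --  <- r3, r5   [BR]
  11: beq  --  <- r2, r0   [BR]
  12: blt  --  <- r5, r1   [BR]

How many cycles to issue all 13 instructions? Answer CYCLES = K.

t=0 i0:sll ; RAW r5
t=1 i1+i2:st/sll ; pair
t=2 i3:sub ; RAW r1
t=3 i4+i5:sll/xor ; pair
t=4 i6+i7:or/st ; pair
t=5 i8:ld ; no-port MEM/MEM
t=6 i9:st ; no-port MEM/BR
t=7 i10:blt ; no-port BR/BR
t=8 i11:beq ; no-port BR/BR
t=9 i12:blt ; tail

CYCLES = 10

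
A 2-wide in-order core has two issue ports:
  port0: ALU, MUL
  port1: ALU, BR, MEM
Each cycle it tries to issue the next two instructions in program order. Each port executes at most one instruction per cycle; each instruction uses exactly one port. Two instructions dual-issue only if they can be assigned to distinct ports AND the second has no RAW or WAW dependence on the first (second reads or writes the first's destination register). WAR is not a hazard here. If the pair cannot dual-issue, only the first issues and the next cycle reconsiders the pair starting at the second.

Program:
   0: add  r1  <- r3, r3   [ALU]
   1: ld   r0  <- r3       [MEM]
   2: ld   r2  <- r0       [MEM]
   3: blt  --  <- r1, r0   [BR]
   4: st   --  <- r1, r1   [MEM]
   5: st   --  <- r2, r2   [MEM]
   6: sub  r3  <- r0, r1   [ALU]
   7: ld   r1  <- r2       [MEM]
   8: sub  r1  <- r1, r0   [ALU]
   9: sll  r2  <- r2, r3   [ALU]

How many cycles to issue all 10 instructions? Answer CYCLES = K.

0. add.ALU/ld.MEM @i0,i1  | 2-wide
1. ld.MEM @i2  | no-port MEM/BR
2. blt.BR @i3  | no-port BR/MEM
3. st.MEM @i4  | no-port MEM/MEM
4. st.MEM/sub.ALU @i5,i6  | 2-wide
5. ld.MEM @i7  | RAW+WAW r1
6. sub.ALU/sll.ALU @i8,i9  | 2-wide

CYCLES = 7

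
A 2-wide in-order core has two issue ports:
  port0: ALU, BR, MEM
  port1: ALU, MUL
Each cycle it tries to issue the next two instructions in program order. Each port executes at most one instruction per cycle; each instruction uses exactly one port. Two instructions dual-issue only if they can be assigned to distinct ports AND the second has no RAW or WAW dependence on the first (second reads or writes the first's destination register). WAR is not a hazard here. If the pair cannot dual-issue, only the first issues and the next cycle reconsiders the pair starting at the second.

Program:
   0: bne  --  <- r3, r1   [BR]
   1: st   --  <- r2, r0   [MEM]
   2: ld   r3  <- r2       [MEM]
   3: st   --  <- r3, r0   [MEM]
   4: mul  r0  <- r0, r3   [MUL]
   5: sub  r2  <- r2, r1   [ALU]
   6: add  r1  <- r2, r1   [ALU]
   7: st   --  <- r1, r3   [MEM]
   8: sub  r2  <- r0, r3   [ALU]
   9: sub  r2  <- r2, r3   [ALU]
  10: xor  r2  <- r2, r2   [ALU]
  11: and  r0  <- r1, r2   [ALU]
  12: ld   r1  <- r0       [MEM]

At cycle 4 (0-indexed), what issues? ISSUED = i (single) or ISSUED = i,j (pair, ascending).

ISSUED = 5

c0: i0 bne  no-port BR/MEM
c1: i1 st  no-port MEM/MEM
c2: i2 ld  no-port MEM/MEM
c3: i3,i4 st+mul  pair
c4: i5 sub  RAW r2
c5: i6 add  RAW r1
c6: i7,i8 st+sub  pair
c7: i9 sub  RAW+WAW r2
c8: i10 xor  RAW r2
c9: i11 and  RAW r0
c10: i12 ld  tail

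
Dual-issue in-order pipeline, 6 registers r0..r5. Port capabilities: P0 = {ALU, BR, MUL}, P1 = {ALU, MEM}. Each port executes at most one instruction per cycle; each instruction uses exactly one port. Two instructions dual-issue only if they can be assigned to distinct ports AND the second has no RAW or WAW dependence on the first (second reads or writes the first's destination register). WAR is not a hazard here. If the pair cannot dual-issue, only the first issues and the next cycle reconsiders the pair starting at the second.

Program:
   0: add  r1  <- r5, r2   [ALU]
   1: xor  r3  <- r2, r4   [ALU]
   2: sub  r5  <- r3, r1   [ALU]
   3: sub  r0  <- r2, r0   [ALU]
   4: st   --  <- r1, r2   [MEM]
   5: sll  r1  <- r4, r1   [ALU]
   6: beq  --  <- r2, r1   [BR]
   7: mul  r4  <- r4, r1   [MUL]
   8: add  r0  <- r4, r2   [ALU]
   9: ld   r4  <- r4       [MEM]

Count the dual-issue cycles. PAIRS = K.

PAIRS = 4

[0] i0/i1  add;xor  -- pair
[1] i2/i3  sub;sub  -- pair
[2] i4/i5  st;sll  -- pair
[3] i6  beq  -- no-port BR/MUL
[4] i7  mul  -- RAW r4
[5] i8/i9  add;ld  -- pair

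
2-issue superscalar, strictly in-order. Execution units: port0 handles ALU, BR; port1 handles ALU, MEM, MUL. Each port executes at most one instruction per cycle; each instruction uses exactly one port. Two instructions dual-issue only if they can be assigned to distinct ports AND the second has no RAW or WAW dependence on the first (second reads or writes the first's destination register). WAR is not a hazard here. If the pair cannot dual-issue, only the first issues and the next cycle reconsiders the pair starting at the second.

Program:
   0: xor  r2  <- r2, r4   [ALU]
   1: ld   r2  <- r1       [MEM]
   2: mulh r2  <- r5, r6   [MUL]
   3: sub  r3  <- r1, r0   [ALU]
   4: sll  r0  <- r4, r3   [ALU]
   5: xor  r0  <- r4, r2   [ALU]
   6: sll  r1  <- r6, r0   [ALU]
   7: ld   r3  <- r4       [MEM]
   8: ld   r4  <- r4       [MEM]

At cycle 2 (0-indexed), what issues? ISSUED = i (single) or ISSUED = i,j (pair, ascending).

ISSUED = 2,3

0. xor.ALU @i0  | WAW r2
1. ld.MEM @i1  | no-port MEM/MUL
2. mulh.MUL+sub.ALU @i2,i3  | dual
3. sll.ALU @i4  | WAW r0
4. xor.ALU @i5  | RAW r0
5. sll.ALU+ld.MEM @i6,i7  | dual
6. ld.MEM @i8  | tail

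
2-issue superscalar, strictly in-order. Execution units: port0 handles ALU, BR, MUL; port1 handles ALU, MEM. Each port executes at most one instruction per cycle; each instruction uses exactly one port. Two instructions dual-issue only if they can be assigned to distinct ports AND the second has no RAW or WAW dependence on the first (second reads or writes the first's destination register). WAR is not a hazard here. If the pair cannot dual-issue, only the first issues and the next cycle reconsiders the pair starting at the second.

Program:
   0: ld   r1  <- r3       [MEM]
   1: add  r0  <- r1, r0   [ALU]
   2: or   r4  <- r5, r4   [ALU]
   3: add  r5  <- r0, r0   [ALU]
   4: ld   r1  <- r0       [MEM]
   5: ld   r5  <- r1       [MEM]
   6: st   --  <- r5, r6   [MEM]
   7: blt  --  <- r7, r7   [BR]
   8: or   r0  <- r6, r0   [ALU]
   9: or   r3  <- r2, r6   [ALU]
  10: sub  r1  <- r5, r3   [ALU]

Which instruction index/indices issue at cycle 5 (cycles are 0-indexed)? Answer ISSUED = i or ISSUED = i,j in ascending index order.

ISSUED = 8,9

0. ld.MEM @i0  | RAW r1
1. add.ALU or.ALU @i1/i2  | pair
2. add.ALU ld.MEM @i3/i4  | pair
3. ld.MEM @i5  | no-port MEM/MEM
4. st.MEM blt.BR @i6/i7  | pair
5. or.ALU or.ALU @i8/i9  | pair
6. sub.ALU @i10  | tail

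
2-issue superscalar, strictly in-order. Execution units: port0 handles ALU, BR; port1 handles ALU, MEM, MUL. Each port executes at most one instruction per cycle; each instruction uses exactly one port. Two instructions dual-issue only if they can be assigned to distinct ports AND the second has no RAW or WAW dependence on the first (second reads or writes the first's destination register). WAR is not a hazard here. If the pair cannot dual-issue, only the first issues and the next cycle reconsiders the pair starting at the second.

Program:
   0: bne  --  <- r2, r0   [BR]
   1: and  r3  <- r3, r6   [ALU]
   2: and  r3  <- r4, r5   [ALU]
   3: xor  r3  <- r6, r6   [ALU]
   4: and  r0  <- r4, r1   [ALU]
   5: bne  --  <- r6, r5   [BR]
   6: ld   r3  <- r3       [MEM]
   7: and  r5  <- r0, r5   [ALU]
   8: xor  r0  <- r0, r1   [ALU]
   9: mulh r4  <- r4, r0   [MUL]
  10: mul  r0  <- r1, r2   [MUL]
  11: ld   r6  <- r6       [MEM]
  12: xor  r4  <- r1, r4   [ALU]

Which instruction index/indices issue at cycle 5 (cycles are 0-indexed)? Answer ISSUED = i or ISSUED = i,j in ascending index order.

ISSUED = 9

t=0 i0+i1:bne+and ; 2-wide
t=1 i2:and ; WAW r3
t=2 i3+i4:xor+and ; 2-wide
t=3 i5+i6:bne+ld ; 2-wide
t=4 i7+i8:and+xor ; 2-wide
t=5 i9:mulh ; no-port MUL/MUL
t=6 i10:mul ; no-port MUL/MEM
t=7 i11+i12:ld+xor ; 2-wide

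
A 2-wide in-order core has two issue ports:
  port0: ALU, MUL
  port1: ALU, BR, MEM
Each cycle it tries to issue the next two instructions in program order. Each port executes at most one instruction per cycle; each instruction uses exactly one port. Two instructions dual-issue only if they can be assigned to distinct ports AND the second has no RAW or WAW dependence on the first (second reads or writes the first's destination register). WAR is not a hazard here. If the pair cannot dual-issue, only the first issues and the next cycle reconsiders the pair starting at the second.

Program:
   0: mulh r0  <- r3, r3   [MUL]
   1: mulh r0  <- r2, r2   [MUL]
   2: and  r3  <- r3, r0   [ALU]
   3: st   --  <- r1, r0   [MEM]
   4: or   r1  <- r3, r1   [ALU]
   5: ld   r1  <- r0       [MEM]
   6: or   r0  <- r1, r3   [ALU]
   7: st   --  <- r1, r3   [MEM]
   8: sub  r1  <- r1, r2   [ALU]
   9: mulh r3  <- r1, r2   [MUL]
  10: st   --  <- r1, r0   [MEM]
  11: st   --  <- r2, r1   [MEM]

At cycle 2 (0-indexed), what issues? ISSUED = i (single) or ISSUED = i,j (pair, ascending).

ISSUED = 2,3

t=0 i0:mulh ; no-port MUL/MUL
t=1 i1:mulh ; RAW r0
t=2 i2&i3:and st ; pair
t=3 i4:or ; WAW r1
t=4 i5:ld ; RAW r1
t=5 i6&i7:or st ; pair
t=6 i8:sub ; RAW r1
t=7 i9&i10:mulh st ; pair
t=8 i11:st ; tail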